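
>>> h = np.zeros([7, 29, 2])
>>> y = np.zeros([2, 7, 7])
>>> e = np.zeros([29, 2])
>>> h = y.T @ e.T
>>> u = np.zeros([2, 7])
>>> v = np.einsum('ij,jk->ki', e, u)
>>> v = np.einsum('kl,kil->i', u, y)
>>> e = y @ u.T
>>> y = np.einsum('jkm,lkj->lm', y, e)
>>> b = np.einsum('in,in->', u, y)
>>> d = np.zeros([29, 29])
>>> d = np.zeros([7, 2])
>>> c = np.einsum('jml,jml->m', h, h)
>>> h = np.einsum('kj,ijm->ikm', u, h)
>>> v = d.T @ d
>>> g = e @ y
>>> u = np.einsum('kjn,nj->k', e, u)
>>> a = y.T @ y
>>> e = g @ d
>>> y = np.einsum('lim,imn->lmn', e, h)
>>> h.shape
(7, 2, 29)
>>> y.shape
(2, 2, 29)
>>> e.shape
(2, 7, 2)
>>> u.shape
(2,)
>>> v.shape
(2, 2)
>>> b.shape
()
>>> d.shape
(7, 2)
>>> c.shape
(7,)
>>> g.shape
(2, 7, 7)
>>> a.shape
(7, 7)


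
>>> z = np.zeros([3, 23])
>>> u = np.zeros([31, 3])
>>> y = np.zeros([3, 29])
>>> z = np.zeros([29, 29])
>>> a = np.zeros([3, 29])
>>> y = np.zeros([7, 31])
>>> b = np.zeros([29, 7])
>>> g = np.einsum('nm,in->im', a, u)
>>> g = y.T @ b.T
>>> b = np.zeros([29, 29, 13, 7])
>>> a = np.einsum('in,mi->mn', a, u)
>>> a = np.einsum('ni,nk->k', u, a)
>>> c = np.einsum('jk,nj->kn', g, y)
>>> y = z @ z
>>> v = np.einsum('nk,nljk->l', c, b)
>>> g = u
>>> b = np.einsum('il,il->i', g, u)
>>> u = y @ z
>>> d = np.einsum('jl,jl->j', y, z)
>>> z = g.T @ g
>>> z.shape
(3, 3)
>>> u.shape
(29, 29)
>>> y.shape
(29, 29)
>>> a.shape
(29,)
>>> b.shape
(31,)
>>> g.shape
(31, 3)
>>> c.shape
(29, 7)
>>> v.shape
(29,)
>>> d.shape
(29,)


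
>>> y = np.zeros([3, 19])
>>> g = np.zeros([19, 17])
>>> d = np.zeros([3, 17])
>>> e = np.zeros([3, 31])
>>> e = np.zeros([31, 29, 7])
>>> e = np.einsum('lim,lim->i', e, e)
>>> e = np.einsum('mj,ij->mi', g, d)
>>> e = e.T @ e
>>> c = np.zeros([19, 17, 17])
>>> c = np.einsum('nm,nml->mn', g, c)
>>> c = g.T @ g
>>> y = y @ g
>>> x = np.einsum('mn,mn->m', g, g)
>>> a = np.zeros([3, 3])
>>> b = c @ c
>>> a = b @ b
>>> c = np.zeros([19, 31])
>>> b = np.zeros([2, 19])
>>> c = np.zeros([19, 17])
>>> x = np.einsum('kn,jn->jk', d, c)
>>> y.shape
(3, 17)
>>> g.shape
(19, 17)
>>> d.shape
(3, 17)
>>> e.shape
(3, 3)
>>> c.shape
(19, 17)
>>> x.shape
(19, 3)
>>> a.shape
(17, 17)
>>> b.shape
(2, 19)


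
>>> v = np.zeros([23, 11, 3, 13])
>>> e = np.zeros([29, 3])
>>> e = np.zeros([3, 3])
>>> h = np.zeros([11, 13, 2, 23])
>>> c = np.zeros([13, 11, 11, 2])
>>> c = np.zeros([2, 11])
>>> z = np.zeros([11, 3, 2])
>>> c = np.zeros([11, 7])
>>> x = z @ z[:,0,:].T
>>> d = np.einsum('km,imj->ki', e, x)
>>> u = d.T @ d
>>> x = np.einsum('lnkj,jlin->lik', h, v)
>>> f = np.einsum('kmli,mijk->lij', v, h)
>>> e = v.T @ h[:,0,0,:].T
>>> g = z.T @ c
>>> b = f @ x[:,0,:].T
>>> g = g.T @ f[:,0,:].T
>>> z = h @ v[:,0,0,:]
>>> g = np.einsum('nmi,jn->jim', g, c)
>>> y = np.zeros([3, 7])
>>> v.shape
(23, 11, 3, 13)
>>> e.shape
(13, 3, 11, 11)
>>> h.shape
(11, 13, 2, 23)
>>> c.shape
(11, 7)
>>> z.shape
(11, 13, 2, 13)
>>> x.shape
(11, 3, 2)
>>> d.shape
(3, 11)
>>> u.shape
(11, 11)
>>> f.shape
(3, 13, 2)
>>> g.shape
(11, 3, 3)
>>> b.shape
(3, 13, 11)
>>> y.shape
(3, 7)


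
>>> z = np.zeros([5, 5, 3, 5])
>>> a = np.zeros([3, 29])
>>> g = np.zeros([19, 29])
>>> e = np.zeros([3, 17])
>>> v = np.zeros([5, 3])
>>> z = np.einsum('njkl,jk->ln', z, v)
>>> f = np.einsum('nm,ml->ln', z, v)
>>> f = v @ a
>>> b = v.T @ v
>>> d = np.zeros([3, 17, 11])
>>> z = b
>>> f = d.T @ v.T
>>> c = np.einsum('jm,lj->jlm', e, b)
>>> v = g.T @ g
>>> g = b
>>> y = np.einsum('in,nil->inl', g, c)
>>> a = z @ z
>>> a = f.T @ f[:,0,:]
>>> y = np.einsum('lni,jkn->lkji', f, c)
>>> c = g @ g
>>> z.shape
(3, 3)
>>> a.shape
(5, 17, 5)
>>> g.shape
(3, 3)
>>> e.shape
(3, 17)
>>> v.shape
(29, 29)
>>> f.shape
(11, 17, 5)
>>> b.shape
(3, 3)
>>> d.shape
(3, 17, 11)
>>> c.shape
(3, 3)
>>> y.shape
(11, 3, 3, 5)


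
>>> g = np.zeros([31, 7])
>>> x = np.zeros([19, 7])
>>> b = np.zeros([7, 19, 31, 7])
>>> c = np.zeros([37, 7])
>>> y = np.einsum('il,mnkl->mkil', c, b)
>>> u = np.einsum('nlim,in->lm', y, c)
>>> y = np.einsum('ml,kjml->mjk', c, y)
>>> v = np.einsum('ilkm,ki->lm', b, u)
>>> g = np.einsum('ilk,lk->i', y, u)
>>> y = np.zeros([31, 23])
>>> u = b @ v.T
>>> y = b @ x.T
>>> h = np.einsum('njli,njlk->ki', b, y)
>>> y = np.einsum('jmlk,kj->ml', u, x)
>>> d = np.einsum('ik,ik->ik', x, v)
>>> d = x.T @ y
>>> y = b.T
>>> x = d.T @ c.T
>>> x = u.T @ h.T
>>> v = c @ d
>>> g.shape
(37,)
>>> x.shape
(19, 31, 19, 19)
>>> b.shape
(7, 19, 31, 7)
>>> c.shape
(37, 7)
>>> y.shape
(7, 31, 19, 7)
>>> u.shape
(7, 19, 31, 19)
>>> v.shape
(37, 31)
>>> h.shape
(19, 7)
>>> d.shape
(7, 31)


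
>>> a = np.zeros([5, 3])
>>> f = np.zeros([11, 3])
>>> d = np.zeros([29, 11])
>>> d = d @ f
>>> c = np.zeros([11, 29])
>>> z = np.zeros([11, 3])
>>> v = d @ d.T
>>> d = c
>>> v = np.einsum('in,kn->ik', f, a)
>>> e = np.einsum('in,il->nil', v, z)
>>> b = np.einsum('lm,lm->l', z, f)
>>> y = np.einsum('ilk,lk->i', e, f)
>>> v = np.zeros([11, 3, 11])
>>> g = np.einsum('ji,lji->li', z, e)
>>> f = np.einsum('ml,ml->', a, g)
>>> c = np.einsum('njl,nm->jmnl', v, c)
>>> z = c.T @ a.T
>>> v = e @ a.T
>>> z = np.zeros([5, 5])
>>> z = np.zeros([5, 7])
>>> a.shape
(5, 3)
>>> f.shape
()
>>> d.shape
(11, 29)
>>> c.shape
(3, 29, 11, 11)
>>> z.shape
(5, 7)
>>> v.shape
(5, 11, 5)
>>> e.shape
(5, 11, 3)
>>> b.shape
(11,)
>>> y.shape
(5,)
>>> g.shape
(5, 3)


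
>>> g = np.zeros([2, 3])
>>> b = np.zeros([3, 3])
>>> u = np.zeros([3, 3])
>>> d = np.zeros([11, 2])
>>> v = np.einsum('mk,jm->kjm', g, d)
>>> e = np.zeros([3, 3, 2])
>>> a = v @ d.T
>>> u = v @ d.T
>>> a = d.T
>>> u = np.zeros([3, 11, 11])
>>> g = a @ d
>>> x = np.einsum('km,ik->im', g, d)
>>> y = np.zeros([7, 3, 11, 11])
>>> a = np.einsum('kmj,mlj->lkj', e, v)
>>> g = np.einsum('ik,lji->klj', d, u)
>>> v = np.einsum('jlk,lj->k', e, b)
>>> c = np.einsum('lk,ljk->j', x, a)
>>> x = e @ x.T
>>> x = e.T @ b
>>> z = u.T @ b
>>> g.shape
(2, 3, 11)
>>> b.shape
(3, 3)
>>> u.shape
(3, 11, 11)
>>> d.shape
(11, 2)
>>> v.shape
(2,)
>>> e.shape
(3, 3, 2)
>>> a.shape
(11, 3, 2)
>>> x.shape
(2, 3, 3)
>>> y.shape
(7, 3, 11, 11)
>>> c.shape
(3,)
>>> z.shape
(11, 11, 3)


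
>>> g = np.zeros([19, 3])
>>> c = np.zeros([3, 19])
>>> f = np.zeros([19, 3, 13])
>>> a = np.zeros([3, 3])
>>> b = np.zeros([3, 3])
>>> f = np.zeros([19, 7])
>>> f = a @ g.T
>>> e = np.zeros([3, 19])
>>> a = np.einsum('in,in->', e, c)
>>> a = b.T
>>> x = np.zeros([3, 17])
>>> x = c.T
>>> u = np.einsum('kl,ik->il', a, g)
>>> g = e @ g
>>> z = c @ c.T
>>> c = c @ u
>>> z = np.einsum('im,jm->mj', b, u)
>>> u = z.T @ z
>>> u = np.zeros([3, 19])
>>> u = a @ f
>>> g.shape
(3, 3)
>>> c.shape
(3, 3)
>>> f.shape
(3, 19)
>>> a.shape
(3, 3)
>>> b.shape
(3, 3)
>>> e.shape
(3, 19)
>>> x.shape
(19, 3)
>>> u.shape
(3, 19)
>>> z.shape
(3, 19)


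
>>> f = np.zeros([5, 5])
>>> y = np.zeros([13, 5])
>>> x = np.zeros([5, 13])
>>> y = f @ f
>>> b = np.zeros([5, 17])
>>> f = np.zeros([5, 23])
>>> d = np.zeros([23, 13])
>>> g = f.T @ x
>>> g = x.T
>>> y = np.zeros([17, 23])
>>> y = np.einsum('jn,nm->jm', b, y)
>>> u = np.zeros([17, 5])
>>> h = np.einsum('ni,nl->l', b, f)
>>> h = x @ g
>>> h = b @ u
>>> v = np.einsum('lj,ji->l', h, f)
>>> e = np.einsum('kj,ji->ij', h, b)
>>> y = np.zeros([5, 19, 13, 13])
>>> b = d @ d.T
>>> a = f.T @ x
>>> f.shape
(5, 23)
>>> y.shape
(5, 19, 13, 13)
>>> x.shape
(5, 13)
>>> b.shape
(23, 23)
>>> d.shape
(23, 13)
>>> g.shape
(13, 5)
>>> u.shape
(17, 5)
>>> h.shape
(5, 5)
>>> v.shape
(5,)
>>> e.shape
(17, 5)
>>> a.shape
(23, 13)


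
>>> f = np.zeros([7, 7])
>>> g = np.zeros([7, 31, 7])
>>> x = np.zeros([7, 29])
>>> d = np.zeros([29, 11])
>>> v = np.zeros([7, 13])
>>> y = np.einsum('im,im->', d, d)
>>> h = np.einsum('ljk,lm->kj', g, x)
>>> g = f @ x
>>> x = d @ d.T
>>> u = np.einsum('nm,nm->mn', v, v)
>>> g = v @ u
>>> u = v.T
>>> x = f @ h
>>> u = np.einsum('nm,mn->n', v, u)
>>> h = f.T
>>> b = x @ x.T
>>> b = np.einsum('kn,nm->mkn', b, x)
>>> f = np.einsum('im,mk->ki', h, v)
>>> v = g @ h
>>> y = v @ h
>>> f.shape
(13, 7)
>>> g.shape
(7, 7)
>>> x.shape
(7, 31)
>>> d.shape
(29, 11)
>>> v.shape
(7, 7)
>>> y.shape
(7, 7)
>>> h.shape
(7, 7)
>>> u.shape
(7,)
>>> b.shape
(31, 7, 7)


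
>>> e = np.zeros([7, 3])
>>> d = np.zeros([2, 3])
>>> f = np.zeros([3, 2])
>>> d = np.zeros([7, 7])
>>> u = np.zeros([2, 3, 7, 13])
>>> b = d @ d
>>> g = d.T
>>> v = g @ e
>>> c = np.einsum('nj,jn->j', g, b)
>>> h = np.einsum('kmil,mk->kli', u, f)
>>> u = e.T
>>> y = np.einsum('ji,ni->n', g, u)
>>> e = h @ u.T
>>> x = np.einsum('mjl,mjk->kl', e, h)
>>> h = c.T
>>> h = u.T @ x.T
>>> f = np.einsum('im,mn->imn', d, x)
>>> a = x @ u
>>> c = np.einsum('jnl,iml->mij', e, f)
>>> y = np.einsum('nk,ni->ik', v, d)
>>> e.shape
(2, 13, 3)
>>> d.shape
(7, 7)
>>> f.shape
(7, 7, 3)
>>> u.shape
(3, 7)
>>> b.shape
(7, 7)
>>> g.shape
(7, 7)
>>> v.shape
(7, 3)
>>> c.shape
(7, 7, 2)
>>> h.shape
(7, 7)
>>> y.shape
(7, 3)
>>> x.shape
(7, 3)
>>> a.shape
(7, 7)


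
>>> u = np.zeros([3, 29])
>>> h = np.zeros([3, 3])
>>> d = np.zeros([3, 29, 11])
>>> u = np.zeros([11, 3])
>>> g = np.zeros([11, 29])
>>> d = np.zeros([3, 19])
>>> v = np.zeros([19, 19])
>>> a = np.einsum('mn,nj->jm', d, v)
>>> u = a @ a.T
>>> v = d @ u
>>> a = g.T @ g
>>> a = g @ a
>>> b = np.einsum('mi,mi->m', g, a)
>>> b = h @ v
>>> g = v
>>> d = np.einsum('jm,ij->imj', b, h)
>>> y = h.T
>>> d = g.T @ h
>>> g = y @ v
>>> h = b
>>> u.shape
(19, 19)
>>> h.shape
(3, 19)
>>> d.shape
(19, 3)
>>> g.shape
(3, 19)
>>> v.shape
(3, 19)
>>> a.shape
(11, 29)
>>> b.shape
(3, 19)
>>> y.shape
(3, 3)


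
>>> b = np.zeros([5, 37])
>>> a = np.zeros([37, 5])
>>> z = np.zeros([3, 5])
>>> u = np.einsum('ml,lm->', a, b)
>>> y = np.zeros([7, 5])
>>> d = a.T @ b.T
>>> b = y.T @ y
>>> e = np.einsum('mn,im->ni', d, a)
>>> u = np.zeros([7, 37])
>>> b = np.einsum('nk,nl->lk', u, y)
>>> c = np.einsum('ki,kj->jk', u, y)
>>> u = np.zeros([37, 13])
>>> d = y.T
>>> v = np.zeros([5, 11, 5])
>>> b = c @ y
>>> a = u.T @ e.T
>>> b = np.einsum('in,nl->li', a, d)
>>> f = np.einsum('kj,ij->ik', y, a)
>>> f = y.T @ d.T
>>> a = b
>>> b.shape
(7, 13)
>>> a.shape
(7, 13)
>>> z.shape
(3, 5)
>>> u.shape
(37, 13)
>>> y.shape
(7, 5)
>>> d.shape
(5, 7)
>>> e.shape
(5, 37)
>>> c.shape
(5, 7)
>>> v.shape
(5, 11, 5)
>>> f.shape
(5, 5)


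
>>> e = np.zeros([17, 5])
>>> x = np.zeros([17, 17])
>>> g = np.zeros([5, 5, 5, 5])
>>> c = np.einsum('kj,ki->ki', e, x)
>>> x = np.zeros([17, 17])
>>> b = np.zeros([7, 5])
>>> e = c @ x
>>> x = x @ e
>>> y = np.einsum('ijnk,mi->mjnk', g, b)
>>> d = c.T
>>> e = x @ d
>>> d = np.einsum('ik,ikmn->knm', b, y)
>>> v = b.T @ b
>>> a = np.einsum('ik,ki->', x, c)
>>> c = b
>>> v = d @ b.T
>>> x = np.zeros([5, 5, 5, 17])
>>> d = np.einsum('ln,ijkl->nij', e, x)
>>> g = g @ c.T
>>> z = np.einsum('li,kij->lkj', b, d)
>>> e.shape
(17, 17)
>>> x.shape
(5, 5, 5, 17)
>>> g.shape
(5, 5, 5, 7)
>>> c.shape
(7, 5)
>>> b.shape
(7, 5)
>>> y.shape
(7, 5, 5, 5)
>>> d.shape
(17, 5, 5)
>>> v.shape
(5, 5, 7)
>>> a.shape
()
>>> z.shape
(7, 17, 5)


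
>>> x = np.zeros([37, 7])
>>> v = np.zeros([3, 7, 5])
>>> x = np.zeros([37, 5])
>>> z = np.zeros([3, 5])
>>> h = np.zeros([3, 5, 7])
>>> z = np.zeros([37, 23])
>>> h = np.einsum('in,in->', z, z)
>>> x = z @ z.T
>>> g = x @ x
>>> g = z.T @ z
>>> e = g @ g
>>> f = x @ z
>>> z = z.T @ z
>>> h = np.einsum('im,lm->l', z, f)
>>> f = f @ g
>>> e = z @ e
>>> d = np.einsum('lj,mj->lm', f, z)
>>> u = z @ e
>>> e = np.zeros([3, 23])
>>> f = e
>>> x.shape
(37, 37)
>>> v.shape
(3, 7, 5)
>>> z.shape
(23, 23)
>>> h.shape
(37,)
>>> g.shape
(23, 23)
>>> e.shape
(3, 23)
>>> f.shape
(3, 23)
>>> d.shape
(37, 23)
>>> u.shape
(23, 23)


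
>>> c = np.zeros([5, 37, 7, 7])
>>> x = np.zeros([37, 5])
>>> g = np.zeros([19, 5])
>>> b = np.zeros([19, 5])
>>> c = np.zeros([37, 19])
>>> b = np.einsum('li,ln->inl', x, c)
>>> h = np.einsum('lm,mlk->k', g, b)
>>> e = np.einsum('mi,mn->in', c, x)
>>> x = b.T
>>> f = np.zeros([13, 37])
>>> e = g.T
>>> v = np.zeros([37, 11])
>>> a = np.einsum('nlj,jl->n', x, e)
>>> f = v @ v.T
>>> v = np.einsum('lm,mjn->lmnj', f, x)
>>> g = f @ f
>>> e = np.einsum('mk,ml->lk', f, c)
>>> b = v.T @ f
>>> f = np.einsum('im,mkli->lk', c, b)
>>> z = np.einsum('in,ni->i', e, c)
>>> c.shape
(37, 19)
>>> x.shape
(37, 19, 5)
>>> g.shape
(37, 37)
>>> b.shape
(19, 5, 37, 37)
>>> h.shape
(37,)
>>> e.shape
(19, 37)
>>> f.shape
(37, 5)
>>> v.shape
(37, 37, 5, 19)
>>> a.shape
(37,)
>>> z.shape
(19,)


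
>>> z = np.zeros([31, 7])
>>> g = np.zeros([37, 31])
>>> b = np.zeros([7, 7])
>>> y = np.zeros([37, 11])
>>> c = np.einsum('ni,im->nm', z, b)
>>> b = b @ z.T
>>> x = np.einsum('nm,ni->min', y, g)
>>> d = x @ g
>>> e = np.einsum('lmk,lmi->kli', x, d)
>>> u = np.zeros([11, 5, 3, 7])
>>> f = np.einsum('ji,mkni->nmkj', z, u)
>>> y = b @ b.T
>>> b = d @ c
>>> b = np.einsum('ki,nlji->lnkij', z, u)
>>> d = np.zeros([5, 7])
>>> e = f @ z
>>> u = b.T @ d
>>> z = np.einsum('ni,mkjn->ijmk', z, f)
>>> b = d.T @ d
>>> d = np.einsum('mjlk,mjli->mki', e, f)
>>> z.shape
(7, 5, 3, 11)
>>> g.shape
(37, 31)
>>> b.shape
(7, 7)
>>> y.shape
(7, 7)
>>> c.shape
(31, 7)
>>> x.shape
(11, 31, 37)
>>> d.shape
(3, 7, 31)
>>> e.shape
(3, 11, 5, 7)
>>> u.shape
(3, 7, 31, 11, 7)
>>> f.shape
(3, 11, 5, 31)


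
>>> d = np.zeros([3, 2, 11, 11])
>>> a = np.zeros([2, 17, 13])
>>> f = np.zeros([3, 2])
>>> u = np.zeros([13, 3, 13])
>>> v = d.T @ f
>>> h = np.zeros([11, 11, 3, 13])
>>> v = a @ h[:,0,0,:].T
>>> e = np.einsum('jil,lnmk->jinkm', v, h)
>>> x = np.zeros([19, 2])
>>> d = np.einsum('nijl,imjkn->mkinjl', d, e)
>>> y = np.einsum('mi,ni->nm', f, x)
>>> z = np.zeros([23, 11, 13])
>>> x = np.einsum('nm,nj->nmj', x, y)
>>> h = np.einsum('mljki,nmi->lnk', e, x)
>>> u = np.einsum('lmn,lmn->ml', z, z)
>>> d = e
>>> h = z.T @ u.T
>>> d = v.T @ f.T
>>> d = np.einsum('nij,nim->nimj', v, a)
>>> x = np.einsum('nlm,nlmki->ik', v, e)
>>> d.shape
(2, 17, 13, 11)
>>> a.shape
(2, 17, 13)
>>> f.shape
(3, 2)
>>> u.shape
(11, 23)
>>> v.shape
(2, 17, 11)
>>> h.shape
(13, 11, 11)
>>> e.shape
(2, 17, 11, 13, 3)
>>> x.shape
(3, 13)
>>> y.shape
(19, 3)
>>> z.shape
(23, 11, 13)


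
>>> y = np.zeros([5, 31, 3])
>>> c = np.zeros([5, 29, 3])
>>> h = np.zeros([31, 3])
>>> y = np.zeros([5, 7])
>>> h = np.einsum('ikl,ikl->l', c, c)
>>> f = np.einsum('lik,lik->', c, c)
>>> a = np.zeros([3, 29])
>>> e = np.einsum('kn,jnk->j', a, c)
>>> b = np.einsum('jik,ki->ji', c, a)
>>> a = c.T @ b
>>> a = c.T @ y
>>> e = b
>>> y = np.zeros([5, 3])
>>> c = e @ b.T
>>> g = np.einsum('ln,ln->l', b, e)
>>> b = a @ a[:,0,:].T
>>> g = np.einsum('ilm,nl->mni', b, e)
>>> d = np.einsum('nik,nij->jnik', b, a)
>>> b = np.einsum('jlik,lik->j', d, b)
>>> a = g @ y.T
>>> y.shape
(5, 3)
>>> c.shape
(5, 5)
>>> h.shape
(3,)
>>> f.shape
()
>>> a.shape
(3, 5, 5)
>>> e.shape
(5, 29)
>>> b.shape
(7,)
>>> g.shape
(3, 5, 3)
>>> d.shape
(7, 3, 29, 3)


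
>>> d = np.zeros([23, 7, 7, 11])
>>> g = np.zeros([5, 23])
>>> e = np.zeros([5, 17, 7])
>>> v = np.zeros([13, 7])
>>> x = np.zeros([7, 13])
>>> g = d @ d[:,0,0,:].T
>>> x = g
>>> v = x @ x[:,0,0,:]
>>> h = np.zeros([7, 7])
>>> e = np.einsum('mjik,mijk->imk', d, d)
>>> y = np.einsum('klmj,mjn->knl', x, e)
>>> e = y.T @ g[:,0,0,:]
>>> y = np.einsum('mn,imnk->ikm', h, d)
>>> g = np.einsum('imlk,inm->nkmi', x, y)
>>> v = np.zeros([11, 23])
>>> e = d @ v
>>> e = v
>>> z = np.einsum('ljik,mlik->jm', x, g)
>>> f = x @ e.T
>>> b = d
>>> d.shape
(23, 7, 7, 11)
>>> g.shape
(11, 23, 7, 23)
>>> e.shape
(11, 23)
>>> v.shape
(11, 23)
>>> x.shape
(23, 7, 7, 23)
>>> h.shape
(7, 7)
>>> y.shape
(23, 11, 7)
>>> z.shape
(7, 11)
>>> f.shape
(23, 7, 7, 11)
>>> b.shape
(23, 7, 7, 11)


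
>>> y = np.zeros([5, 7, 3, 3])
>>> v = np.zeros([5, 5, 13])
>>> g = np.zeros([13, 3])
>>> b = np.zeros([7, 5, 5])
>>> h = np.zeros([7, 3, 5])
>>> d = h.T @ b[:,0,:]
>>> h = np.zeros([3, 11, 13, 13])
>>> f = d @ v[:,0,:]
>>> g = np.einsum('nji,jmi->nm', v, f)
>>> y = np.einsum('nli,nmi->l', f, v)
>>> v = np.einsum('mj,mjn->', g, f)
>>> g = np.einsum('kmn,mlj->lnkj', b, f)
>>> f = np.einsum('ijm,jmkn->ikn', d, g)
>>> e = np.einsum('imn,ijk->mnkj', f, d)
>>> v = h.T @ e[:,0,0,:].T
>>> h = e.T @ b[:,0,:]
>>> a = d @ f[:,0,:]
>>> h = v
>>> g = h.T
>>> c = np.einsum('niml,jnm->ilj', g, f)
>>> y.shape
(3,)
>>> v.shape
(13, 13, 11, 7)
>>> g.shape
(7, 11, 13, 13)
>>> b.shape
(7, 5, 5)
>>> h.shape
(13, 13, 11, 7)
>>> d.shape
(5, 3, 5)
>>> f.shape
(5, 7, 13)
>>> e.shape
(7, 13, 5, 3)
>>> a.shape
(5, 3, 13)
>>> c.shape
(11, 13, 5)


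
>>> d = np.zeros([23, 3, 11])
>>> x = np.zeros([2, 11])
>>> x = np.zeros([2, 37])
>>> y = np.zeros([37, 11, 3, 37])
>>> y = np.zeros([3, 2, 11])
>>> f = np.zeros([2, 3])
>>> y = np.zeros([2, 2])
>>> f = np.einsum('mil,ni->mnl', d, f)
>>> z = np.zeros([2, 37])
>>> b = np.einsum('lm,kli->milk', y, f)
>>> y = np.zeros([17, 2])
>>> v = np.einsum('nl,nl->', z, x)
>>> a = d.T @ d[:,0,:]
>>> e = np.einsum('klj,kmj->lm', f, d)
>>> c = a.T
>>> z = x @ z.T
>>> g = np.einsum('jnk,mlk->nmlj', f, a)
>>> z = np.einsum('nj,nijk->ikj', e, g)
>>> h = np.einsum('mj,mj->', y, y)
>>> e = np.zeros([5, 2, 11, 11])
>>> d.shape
(23, 3, 11)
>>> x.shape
(2, 37)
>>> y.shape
(17, 2)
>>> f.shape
(23, 2, 11)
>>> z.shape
(11, 23, 3)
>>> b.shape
(2, 11, 2, 23)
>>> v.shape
()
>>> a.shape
(11, 3, 11)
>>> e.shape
(5, 2, 11, 11)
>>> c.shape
(11, 3, 11)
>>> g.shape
(2, 11, 3, 23)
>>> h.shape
()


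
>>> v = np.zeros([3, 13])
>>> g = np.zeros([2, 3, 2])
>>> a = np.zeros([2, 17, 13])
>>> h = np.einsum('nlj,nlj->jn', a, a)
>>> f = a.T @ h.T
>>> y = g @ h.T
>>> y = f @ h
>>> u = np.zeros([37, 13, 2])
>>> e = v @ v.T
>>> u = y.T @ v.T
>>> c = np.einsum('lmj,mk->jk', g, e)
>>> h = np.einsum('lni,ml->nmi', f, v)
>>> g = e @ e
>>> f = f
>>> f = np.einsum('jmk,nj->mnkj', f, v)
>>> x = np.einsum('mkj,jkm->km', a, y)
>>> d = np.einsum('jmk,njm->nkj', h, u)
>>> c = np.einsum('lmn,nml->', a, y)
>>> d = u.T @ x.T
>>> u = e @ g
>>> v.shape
(3, 13)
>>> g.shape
(3, 3)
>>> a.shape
(2, 17, 13)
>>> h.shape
(17, 3, 13)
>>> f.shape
(17, 3, 13, 13)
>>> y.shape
(13, 17, 2)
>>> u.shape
(3, 3)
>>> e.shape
(3, 3)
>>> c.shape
()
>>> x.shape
(17, 2)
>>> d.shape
(3, 17, 17)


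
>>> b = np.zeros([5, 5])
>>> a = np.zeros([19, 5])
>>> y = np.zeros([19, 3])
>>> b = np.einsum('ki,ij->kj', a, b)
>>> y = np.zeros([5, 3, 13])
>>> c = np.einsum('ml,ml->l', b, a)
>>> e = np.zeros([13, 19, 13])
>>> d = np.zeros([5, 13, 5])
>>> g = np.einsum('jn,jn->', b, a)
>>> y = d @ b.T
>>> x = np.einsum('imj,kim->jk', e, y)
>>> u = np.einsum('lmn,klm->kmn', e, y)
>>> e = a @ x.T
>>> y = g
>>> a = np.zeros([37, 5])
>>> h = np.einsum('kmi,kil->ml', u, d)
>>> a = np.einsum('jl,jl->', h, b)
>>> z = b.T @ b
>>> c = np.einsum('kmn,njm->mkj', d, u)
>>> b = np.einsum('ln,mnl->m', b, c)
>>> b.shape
(13,)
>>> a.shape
()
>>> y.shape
()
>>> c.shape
(13, 5, 19)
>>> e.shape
(19, 13)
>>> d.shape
(5, 13, 5)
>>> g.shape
()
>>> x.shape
(13, 5)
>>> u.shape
(5, 19, 13)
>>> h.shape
(19, 5)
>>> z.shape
(5, 5)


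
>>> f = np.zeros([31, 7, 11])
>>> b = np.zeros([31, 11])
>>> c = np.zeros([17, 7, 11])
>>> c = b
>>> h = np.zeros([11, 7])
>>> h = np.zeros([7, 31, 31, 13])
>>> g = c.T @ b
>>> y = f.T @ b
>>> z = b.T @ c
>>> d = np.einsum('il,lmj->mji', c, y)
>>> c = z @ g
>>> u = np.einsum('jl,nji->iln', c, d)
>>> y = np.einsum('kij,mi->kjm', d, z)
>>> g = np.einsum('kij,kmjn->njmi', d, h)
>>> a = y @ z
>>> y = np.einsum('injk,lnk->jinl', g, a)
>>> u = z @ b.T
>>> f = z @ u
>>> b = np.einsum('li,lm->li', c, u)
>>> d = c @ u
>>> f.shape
(11, 31)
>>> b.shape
(11, 11)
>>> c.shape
(11, 11)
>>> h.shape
(7, 31, 31, 13)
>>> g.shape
(13, 31, 31, 11)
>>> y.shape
(31, 13, 31, 7)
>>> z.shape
(11, 11)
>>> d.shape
(11, 31)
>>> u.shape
(11, 31)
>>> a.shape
(7, 31, 11)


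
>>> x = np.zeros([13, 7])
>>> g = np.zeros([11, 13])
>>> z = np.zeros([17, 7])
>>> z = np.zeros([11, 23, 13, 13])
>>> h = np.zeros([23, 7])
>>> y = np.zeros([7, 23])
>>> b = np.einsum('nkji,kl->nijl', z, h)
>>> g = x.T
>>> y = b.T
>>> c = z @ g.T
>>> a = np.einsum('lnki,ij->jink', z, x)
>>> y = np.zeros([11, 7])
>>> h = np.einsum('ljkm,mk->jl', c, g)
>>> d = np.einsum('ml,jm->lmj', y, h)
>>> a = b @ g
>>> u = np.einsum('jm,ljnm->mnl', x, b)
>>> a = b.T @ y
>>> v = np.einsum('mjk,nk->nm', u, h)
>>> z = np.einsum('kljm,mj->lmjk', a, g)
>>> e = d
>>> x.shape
(13, 7)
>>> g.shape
(7, 13)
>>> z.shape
(13, 7, 13, 7)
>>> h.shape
(23, 11)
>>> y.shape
(11, 7)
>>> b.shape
(11, 13, 13, 7)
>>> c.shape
(11, 23, 13, 7)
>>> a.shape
(7, 13, 13, 7)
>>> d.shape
(7, 11, 23)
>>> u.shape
(7, 13, 11)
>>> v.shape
(23, 7)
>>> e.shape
(7, 11, 23)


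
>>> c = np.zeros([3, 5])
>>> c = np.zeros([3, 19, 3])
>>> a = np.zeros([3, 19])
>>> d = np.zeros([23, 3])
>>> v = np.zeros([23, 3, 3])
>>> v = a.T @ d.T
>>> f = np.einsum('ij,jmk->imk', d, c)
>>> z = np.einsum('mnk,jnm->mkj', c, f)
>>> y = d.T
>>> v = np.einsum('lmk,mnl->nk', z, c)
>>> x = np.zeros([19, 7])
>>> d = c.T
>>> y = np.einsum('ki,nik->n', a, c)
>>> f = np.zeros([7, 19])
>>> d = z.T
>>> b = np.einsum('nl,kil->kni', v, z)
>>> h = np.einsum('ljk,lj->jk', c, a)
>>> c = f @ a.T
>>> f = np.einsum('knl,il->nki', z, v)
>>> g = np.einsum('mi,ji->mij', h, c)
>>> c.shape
(7, 3)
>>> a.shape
(3, 19)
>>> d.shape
(23, 3, 3)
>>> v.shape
(19, 23)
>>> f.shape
(3, 3, 19)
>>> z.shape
(3, 3, 23)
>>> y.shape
(3,)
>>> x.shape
(19, 7)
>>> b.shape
(3, 19, 3)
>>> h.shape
(19, 3)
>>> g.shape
(19, 3, 7)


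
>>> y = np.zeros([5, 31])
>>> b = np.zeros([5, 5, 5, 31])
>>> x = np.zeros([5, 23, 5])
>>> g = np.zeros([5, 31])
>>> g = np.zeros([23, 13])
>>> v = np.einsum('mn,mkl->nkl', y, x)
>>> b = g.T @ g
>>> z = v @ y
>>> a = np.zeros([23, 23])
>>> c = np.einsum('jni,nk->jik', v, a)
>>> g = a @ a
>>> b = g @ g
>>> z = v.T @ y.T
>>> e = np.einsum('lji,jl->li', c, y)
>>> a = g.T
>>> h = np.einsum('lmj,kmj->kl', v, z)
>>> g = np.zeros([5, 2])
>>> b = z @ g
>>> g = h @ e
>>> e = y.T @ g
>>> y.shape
(5, 31)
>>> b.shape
(5, 23, 2)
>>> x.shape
(5, 23, 5)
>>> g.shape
(5, 23)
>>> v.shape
(31, 23, 5)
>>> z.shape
(5, 23, 5)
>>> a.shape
(23, 23)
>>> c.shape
(31, 5, 23)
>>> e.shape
(31, 23)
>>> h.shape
(5, 31)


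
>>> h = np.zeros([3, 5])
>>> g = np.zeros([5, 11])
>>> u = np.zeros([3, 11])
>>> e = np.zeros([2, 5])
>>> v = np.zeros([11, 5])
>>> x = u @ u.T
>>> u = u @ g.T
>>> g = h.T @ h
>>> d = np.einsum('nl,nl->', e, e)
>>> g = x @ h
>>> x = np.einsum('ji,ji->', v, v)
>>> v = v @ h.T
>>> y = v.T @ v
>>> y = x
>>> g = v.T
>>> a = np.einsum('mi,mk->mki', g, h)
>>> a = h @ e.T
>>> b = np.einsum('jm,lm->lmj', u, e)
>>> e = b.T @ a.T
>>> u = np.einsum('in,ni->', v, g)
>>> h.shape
(3, 5)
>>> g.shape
(3, 11)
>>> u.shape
()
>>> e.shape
(3, 5, 3)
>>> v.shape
(11, 3)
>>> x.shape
()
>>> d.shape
()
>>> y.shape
()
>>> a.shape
(3, 2)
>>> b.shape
(2, 5, 3)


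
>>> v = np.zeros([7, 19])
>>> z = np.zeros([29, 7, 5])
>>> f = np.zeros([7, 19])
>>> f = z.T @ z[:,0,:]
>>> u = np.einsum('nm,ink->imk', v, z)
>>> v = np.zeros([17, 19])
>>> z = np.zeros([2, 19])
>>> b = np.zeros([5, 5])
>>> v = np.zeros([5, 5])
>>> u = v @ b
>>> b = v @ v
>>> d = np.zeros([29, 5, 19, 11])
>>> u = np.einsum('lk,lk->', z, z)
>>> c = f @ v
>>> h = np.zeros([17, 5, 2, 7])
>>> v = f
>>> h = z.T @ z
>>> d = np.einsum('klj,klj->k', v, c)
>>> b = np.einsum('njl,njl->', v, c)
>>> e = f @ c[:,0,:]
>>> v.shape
(5, 7, 5)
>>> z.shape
(2, 19)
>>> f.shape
(5, 7, 5)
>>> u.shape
()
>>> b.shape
()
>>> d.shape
(5,)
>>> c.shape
(5, 7, 5)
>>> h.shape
(19, 19)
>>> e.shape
(5, 7, 5)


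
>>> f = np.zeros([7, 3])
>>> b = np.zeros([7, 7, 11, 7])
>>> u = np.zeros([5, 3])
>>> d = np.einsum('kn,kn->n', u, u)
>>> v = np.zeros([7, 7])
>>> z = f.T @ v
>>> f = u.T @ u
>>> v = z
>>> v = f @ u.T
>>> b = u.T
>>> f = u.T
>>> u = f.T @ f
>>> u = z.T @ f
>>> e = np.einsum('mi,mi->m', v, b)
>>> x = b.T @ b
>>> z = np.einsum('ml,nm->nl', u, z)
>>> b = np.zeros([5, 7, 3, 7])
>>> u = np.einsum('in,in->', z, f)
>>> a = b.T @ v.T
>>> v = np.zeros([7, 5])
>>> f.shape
(3, 5)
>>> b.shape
(5, 7, 3, 7)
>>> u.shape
()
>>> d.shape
(3,)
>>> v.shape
(7, 5)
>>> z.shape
(3, 5)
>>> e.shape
(3,)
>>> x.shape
(5, 5)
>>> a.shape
(7, 3, 7, 3)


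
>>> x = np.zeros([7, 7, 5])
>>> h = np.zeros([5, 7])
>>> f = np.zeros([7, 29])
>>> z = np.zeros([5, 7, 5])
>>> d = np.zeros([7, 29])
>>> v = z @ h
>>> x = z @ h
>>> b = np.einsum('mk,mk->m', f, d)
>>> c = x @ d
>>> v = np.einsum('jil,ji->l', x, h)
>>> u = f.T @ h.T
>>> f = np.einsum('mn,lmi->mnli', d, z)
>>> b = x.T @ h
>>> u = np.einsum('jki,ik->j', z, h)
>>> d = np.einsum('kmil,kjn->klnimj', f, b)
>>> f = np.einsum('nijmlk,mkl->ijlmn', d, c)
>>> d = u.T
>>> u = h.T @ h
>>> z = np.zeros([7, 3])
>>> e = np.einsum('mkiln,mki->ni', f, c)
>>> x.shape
(5, 7, 7)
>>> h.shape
(5, 7)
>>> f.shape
(5, 7, 29, 5, 7)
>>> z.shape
(7, 3)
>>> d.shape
(5,)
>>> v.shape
(7,)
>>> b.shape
(7, 7, 7)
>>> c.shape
(5, 7, 29)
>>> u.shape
(7, 7)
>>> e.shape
(7, 29)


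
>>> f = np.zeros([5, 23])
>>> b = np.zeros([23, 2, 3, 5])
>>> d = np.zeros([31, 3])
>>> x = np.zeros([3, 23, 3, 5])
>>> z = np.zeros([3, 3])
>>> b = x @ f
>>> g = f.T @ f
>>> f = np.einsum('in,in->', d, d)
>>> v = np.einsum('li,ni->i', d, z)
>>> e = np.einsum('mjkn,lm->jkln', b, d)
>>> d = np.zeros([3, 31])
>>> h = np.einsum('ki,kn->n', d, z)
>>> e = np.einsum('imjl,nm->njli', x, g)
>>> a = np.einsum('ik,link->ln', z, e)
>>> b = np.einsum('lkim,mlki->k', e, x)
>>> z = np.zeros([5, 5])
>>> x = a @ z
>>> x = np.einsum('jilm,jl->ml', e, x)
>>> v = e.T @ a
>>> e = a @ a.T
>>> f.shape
()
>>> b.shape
(3,)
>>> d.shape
(3, 31)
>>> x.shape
(3, 5)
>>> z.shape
(5, 5)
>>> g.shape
(23, 23)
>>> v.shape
(3, 5, 3, 5)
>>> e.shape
(23, 23)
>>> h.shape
(3,)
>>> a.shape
(23, 5)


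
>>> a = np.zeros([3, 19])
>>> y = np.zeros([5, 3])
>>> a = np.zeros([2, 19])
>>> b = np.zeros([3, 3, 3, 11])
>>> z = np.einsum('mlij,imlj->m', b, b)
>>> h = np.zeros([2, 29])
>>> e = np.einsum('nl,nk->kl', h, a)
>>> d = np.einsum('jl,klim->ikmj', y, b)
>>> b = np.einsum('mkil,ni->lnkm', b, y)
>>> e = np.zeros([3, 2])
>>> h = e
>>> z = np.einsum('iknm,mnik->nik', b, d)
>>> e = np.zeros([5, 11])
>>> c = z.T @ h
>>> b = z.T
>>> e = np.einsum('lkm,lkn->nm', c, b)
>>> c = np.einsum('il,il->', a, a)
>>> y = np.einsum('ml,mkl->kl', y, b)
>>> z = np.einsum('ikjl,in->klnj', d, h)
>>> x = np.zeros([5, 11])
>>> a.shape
(2, 19)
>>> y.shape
(11, 3)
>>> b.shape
(5, 11, 3)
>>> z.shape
(3, 5, 2, 11)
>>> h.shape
(3, 2)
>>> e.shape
(3, 2)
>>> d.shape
(3, 3, 11, 5)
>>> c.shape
()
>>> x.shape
(5, 11)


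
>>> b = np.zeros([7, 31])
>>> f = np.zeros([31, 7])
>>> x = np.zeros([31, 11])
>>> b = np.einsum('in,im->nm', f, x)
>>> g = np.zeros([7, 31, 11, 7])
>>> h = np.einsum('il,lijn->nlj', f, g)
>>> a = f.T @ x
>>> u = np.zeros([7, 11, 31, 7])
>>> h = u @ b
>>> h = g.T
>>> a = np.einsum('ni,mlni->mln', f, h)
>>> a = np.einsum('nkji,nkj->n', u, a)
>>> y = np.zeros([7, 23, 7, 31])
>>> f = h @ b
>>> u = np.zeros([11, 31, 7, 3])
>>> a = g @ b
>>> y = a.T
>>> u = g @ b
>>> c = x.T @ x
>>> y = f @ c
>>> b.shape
(7, 11)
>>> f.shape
(7, 11, 31, 11)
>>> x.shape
(31, 11)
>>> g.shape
(7, 31, 11, 7)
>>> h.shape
(7, 11, 31, 7)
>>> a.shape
(7, 31, 11, 11)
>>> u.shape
(7, 31, 11, 11)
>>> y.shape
(7, 11, 31, 11)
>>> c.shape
(11, 11)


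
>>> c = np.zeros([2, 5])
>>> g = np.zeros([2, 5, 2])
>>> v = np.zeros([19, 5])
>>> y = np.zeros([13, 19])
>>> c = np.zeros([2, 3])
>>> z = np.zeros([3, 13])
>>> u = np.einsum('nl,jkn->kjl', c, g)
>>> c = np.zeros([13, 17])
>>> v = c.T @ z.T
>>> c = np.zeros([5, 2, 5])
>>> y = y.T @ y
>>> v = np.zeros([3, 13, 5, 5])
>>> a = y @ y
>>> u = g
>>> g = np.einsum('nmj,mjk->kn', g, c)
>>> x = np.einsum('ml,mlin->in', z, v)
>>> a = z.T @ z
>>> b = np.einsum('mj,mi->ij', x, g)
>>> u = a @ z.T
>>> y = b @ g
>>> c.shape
(5, 2, 5)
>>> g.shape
(5, 2)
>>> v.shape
(3, 13, 5, 5)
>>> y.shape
(2, 2)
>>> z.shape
(3, 13)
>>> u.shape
(13, 3)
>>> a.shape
(13, 13)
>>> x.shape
(5, 5)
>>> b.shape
(2, 5)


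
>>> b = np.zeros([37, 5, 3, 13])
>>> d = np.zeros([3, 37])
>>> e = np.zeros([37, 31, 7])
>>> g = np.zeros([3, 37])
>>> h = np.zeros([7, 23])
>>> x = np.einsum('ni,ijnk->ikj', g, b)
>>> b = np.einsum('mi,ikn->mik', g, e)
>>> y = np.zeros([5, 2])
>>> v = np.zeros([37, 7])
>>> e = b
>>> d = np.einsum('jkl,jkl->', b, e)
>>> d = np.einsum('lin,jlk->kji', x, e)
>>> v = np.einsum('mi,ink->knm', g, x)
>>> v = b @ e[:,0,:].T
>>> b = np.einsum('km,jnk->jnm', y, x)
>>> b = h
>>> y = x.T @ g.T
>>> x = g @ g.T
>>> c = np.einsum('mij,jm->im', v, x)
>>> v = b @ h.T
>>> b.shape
(7, 23)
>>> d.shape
(31, 3, 13)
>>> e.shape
(3, 37, 31)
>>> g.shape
(3, 37)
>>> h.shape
(7, 23)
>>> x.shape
(3, 3)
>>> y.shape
(5, 13, 3)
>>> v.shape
(7, 7)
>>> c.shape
(37, 3)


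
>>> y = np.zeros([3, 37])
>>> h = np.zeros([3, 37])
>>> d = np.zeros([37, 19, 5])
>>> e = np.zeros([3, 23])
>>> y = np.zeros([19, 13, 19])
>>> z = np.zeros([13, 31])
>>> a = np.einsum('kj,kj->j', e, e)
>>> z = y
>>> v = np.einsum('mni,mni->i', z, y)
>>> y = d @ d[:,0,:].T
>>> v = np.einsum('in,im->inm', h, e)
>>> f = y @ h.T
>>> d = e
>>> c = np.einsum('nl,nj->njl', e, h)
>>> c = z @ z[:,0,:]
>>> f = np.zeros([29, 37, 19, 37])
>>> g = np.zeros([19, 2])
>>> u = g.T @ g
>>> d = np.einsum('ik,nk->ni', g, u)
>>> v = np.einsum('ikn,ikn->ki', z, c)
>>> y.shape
(37, 19, 37)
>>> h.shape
(3, 37)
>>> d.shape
(2, 19)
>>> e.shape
(3, 23)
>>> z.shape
(19, 13, 19)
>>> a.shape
(23,)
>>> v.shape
(13, 19)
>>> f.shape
(29, 37, 19, 37)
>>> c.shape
(19, 13, 19)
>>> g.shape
(19, 2)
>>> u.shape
(2, 2)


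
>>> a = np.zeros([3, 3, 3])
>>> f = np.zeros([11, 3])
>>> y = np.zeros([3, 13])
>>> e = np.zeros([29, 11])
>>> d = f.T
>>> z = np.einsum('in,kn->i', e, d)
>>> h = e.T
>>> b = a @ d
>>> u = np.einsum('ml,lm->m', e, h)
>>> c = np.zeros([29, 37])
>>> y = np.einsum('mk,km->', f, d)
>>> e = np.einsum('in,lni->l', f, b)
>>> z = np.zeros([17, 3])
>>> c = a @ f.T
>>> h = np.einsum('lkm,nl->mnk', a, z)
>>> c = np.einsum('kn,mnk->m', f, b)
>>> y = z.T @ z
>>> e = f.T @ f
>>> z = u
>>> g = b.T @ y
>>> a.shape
(3, 3, 3)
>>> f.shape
(11, 3)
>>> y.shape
(3, 3)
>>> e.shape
(3, 3)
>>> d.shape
(3, 11)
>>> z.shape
(29,)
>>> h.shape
(3, 17, 3)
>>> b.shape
(3, 3, 11)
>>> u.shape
(29,)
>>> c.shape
(3,)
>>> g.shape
(11, 3, 3)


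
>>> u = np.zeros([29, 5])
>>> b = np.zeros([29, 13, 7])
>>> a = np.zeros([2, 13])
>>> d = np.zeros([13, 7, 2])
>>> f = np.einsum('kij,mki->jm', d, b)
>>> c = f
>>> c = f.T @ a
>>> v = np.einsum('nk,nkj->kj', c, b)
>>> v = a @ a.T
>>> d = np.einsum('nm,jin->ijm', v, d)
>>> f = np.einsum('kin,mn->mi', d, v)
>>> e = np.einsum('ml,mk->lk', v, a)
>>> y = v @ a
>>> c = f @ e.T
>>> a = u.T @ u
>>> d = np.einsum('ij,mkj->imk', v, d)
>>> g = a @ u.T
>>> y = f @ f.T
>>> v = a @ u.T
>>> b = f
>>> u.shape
(29, 5)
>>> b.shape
(2, 13)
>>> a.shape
(5, 5)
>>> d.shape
(2, 7, 13)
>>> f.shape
(2, 13)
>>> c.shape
(2, 2)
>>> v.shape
(5, 29)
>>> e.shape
(2, 13)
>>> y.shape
(2, 2)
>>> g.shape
(5, 29)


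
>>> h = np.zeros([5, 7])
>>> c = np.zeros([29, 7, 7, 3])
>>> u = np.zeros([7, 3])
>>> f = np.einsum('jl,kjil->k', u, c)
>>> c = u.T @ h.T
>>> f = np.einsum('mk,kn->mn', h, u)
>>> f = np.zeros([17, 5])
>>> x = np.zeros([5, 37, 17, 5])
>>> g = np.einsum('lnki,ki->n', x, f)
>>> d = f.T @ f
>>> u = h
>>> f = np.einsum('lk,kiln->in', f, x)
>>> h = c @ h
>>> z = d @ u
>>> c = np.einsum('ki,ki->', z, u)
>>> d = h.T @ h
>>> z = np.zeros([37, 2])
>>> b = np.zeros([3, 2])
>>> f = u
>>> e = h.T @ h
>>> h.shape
(3, 7)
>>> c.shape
()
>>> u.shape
(5, 7)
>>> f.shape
(5, 7)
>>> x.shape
(5, 37, 17, 5)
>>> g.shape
(37,)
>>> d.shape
(7, 7)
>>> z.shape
(37, 2)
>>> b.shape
(3, 2)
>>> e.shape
(7, 7)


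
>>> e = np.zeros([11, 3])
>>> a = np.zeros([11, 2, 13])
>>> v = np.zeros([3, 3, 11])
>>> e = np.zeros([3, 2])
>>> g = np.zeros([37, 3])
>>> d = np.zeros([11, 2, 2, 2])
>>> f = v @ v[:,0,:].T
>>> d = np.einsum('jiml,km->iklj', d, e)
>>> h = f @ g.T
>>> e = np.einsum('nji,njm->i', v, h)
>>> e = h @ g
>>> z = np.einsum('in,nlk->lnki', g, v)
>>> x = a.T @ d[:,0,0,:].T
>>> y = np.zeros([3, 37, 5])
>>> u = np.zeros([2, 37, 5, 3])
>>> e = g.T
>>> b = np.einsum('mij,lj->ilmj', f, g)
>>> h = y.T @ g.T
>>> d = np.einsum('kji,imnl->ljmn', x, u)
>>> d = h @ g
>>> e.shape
(3, 37)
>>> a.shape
(11, 2, 13)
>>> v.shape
(3, 3, 11)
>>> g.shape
(37, 3)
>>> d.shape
(5, 37, 3)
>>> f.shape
(3, 3, 3)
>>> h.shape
(5, 37, 37)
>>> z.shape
(3, 3, 11, 37)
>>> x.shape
(13, 2, 2)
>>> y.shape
(3, 37, 5)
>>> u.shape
(2, 37, 5, 3)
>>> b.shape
(3, 37, 3, 3)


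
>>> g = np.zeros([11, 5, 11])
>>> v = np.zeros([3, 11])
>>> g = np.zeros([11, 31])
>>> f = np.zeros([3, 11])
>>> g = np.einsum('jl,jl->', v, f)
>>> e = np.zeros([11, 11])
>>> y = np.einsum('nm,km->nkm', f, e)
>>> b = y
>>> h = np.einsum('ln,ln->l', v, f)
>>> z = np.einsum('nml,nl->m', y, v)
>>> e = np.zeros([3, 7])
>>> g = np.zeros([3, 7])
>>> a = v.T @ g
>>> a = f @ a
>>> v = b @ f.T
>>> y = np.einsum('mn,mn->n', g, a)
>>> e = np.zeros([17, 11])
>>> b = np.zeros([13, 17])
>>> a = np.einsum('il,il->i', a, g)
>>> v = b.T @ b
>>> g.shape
(3, 7)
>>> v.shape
(17, 17)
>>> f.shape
(3, 11)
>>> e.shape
(17, 11)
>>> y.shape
(7,)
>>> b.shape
(13, 17)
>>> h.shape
(3,)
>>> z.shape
(11,)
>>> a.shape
(3,)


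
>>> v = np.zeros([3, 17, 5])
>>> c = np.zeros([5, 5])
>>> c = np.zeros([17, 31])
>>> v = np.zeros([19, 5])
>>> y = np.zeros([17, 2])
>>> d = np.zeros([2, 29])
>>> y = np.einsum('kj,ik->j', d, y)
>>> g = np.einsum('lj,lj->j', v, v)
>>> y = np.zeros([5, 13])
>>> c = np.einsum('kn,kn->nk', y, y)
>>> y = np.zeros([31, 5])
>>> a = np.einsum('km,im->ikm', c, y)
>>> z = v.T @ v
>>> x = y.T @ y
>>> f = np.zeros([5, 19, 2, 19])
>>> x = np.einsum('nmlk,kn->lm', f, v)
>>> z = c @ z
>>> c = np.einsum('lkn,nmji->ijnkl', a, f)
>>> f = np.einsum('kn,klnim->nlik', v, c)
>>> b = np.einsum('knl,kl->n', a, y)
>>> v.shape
(19, 5)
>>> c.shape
(19, 2, 5, 13, 31)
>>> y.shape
(31, 5)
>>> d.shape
(2, 29)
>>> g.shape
(5,)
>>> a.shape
(31, 13, 5)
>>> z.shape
(13, 5)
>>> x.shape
(2, 19)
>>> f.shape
(5, 2, 13, 19)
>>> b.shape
(13,)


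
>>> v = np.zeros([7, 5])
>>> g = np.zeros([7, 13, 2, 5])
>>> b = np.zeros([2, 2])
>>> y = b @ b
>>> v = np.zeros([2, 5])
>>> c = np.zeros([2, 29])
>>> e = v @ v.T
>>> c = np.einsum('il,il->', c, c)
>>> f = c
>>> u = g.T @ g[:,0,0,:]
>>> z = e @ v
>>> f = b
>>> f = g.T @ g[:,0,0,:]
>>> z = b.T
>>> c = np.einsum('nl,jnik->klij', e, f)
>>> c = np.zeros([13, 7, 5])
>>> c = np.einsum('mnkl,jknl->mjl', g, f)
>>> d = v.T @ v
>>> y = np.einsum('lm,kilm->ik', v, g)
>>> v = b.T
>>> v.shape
(2, 2)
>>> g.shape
(7, 13, 2, 5)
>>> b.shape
(2, 2)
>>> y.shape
(13, 7)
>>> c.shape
(7, 5, 5)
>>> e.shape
(2, 2)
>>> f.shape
(5, 2, 13, 5)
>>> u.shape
(5, 2, 13, 5)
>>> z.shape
(2, 2)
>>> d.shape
(5, 5)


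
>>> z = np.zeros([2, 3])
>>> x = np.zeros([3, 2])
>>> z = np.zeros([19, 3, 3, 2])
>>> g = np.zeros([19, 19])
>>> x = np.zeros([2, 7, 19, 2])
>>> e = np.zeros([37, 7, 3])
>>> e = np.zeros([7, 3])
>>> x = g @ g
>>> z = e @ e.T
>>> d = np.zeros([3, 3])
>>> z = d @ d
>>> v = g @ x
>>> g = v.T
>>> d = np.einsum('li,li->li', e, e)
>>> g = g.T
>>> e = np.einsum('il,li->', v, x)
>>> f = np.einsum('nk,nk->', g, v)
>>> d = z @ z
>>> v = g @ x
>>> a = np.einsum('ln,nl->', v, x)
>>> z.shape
(3, 3)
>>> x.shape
(19, 19)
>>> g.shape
(19, 19)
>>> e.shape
()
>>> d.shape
(3, 3)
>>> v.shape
(19, 19)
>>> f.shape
()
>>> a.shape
()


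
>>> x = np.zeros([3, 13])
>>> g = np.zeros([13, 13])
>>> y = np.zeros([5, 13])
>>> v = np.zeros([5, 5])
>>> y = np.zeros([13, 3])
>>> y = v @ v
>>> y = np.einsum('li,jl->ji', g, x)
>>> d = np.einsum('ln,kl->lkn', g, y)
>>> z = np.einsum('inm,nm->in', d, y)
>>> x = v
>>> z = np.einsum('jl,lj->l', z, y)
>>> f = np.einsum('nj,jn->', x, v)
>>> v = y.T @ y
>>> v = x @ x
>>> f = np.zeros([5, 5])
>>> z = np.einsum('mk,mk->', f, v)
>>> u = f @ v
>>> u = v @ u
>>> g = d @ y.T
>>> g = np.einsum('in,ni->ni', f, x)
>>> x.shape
(5, 5)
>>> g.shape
(5, 5)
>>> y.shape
(3, 13)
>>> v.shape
(5, 5)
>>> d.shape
(13, 3, 13)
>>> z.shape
()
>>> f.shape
(5, 5)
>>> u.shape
(5, 5)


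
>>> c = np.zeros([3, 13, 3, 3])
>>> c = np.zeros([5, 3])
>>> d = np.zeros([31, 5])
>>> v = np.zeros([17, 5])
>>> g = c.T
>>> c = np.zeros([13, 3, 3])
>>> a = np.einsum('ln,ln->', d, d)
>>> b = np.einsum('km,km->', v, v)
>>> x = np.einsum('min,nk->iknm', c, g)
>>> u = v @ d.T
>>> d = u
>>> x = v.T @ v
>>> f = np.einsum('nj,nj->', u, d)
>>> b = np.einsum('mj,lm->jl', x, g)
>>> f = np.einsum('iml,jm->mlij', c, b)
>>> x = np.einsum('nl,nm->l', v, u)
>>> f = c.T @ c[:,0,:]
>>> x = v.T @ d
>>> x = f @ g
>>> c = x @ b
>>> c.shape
(3, 3, 3)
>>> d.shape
(17, 31)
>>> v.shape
(17, 5)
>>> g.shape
(3, 5)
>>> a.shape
()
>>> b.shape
(5, 3)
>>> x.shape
(3, 3, 5)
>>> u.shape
(17, 31)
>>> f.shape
(3, 3, 3)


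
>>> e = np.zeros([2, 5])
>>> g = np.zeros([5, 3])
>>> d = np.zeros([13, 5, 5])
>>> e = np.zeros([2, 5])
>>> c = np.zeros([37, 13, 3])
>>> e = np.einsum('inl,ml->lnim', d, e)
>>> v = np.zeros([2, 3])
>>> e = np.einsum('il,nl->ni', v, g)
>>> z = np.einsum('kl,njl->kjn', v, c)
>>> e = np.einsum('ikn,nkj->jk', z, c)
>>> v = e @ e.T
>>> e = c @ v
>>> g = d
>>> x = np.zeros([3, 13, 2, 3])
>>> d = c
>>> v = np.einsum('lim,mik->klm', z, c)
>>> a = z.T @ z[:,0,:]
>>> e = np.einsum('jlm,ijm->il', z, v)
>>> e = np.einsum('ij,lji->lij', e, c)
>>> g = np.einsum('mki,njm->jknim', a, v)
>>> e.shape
(37, 3, 13)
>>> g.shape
(2, 13, 3, 37, 37)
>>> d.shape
(37, 13, 3)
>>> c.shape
(37, 13, 3)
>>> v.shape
(3, 2, 37)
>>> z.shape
(2, 13, 37)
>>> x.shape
(3, 13, 2, 3)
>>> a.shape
(37, 13, 37)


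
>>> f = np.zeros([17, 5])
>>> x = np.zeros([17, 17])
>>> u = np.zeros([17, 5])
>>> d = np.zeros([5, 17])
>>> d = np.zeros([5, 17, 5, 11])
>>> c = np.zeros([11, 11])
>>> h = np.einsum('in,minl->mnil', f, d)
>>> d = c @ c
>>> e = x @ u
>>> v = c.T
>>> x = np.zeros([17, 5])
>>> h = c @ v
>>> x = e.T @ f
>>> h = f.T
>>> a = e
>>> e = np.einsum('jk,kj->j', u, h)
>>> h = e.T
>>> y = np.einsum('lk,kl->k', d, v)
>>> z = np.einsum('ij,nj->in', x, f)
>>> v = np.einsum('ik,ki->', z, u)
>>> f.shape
(17, 5)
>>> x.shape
(5, 5)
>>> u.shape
(17, 5)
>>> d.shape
(11, 11)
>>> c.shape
(11, 11)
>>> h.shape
(17,)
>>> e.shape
(17,)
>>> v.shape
()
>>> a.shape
(17, 5)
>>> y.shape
(11,)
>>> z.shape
(5, 17)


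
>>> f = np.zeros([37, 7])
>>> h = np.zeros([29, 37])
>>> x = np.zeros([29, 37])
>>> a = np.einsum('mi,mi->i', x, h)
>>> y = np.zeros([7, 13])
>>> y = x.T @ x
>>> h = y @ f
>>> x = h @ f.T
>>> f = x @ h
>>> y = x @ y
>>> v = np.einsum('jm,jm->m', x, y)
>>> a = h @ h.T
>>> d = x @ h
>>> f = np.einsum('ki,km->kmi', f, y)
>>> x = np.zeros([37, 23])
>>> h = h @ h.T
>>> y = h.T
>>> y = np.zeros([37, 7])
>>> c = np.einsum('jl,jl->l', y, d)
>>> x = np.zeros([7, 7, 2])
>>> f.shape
(37, 37, 7)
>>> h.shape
(37, 37)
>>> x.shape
(7, 7, 2)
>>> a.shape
(37, 37)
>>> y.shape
(37, 7)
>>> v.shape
(37,)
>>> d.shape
(37, 7)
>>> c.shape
(7,)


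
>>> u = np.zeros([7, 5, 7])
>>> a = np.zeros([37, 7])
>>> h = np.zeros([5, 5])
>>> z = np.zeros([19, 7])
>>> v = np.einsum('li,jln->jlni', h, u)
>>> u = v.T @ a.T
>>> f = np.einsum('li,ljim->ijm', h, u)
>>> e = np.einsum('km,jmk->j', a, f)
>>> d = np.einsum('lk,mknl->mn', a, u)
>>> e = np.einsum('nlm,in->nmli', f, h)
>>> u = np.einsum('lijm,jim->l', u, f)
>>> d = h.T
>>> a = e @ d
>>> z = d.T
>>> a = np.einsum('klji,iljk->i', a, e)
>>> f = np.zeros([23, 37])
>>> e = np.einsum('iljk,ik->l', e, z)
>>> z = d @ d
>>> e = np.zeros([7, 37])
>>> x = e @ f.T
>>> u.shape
(5,)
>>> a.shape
(5,)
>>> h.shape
(5, 5)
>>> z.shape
(5, 5)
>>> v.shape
(7, 5, 7, 5)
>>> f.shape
(23, 37)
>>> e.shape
(7, 37)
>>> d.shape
(5, 5)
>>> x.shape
(7, 23)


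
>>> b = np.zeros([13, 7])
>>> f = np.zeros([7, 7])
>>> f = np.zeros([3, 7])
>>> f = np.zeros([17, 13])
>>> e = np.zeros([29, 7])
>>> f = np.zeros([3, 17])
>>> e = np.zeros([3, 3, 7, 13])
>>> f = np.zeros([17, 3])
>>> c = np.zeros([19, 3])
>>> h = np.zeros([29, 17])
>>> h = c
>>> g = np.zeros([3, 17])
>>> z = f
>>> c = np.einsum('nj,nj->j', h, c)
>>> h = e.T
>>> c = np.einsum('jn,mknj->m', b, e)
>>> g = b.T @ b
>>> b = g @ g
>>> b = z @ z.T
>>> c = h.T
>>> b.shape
(17, 17)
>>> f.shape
(17, 3)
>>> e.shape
(3, 3, 7, 13)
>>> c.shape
(3, 3, 7, 13)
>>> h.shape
(13, 7, 3, 3)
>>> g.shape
(7, 7)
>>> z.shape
(17, 3)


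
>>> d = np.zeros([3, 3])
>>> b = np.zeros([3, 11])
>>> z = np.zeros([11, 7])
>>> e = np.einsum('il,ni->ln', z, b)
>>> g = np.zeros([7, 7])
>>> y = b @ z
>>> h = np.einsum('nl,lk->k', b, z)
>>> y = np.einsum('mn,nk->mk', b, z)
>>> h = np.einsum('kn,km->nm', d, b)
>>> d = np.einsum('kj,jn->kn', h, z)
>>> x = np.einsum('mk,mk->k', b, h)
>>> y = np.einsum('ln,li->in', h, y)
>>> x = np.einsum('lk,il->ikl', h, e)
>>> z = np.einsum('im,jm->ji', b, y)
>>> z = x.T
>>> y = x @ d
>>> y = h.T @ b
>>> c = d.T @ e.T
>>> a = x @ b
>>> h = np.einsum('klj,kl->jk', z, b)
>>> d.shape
(3, 7)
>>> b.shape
(3, 11)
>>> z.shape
(3, 11, 7)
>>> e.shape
(7, 3)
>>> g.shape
(7, 7)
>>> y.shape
(11, 11)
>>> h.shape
(7, 3)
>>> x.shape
(7, 11, 3)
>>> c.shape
(7, 7)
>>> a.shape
(7, 11, 11)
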